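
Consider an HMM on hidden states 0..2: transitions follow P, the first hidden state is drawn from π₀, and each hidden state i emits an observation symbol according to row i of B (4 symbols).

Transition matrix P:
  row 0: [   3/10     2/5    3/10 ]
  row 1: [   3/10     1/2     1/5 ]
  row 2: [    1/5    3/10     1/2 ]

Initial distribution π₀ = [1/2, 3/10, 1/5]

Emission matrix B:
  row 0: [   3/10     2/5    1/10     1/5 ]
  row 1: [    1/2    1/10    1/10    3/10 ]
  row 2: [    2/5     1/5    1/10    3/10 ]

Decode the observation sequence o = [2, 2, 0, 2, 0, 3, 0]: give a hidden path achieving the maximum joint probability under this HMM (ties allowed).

t=0: δ = [5.000e-02, 3.000e-02, 2.000e-02]  (obs o_0=2)
t=1: δ = [1.500e-03, 2.000e-03, 1.500e-03]  ψ = [0, 0, 0]  (obs o_1=2)
t=2: δ = [1.800e-04, 5.000e-04, 3.000e-04]  ψ = [1, 1, 2]  (obs o_2=0)
t=3: δ = [1.500e-05, 2.500e-05, 1.500e-05]  ψ = [1, 1, 2]  (obs o_3=2)
t=4: δ = [2.250e-06, 6.250e-06, 3.000e-06]  ψ = [1, 1, 2]  (obs o_4=0)
t=5: δ = [3.750e-07, 9.375e-07, 4.500e-07]  ψ = [1, 1, 2]  (obs o_5=3)
t=6: δ = [8.437e-08, 2.344e-07, 9.000e-08]  ψ = [1, 1, 2]  (obs o_6=0)
backtrack: best end state = 1; path = [0, 1, 1, 1, 1, 1, 1]

path = [0, 1, 1, 1, 1, 1, 1]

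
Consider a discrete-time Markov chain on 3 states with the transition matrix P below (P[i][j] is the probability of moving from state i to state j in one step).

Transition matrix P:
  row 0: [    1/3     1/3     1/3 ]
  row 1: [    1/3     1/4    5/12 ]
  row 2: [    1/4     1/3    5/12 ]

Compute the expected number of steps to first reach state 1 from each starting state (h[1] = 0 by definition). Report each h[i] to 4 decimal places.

h = [3.0000, 0.0000, 3.0000]

First-step conditioning: h[1] = 0; for i ≠ 1, h[i] = 1 + Σ_k P[i][k]·h[k].
  h[0] = 1 + 1/3·h[0] + 1/3·h[2]
  h[2] = 1 + 1/4·h[0] + 5/12·h[2]
Solving the 2×2 linear system over states ≠ 1 gives exactly h = [3, 0, 3] (h[1] = 0 is the target).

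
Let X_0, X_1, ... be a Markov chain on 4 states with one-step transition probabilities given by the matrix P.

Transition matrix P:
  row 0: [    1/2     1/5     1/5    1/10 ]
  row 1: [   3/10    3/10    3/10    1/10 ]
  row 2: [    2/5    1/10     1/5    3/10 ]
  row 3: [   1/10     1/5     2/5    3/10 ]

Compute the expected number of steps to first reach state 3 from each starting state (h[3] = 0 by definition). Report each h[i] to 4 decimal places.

First-step conditioning: h[3] = 0; for i ≠ 3, h[i] = 1 + Σ_k P[i][k]·h[k].
  h[0] = 1 + 1/2·h[0] + 1/5·h[1] + 1/5·h[2]
  h[1] = 1 + 3/10·h[0] + 3/10·h[1] + 3/10·h[2]
  h[2] = 1 + 2/5·h[0] + 1/10·h[1] + 1/5·h[2]
Solving the 3×3 linear system over states ≠ 3 gives exactly h = [910/131, 890/131, 730/131, 0] (h[3] = 0 is the target).

h = [6.9466, 6.7939, 5.5725, 0.0000]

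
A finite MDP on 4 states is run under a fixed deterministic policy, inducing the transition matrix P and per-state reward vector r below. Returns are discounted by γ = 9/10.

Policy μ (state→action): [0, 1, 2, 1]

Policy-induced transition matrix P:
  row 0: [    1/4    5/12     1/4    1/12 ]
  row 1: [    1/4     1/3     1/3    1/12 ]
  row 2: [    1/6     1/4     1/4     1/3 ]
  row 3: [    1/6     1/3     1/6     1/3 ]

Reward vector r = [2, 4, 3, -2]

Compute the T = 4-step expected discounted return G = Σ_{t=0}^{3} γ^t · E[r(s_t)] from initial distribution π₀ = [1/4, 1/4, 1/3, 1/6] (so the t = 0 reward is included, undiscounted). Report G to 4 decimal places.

t=0: π = [0.2500, 0.2500, 0.3333, 0.1667], E[r] = 2.1667, γ^t·E[r] = 2.166667, running G = 2.166667
t=1: π = [0.2083, 0.3264, 0.2569, 0.2083], E[r] = 2.0764, γ^t·E[r] = 1.868750, running G = 4.035417
t=2: π = [0.2112, 0.3293, 0.2598, 0.1997], E[r] = 2.1198, γ^t·E[r] = 1.717031, running G = 5.752448
t=3: π = [0.2117, 0.3293, 0.2608, 0.1982], E[r] = 2.1265, γ^t·E[r] = 1.550250, running G = 7.302698

G = 7.3027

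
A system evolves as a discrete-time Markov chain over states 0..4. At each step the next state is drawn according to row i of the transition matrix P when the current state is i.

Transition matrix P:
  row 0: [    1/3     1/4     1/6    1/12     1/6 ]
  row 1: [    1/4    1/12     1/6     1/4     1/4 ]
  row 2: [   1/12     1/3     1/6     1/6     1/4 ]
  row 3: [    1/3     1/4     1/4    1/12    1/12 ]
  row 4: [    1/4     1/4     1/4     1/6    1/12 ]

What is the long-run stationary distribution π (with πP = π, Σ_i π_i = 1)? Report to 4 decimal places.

Balance equations π_j = Σ_i π_i·P[i][j]:
  π_0 = 1/3·π_0 + 1/4·π_1 + 1/12·π_2 + 1/3·π_3 + 1/4·π_4
  π_1 = 1/4·π_0 + 1/12·π_1 + 1/3·π_2 + 1/4·π_3 + 1/4·π_4
  π_2 = 1/6·π_0 + 1/6·π_1 + 1/6·π_2 + 1/4·π_3 + 1/4·π_4
  π_3 = 1/12·π_0 + 1/4·π_1 + 1/6·π_2 + 1/12·π_3 + 1/6·π_4
  normalize: π_0 + π_1 + π_2 + π_3 + π_4 = 1
Solving the linear system gives exactly π = [2177/8663, 5929/25989, 5039/25989, 3952/25989, 4538/25989].

π = [0.2513, 0.2281, 0.1939, 0.1521, 0.1746]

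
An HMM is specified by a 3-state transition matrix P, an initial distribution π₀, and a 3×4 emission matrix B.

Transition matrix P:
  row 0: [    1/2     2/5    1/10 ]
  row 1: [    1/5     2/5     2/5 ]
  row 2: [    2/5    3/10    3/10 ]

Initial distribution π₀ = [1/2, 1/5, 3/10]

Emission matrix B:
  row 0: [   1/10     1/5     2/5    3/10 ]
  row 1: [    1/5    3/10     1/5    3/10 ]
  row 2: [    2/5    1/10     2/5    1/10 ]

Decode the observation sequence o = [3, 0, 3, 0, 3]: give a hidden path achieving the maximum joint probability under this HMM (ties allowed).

t=0: δ = [1.500e-01, 6.000e-02, 3.000e-02]  (obs o_0=3)
t=1: δ = [7.500e-03, 1.200e-02, 9.600e-03]  ψ = [0, 0, 1]  (obs o_1=0)
t=2: δ = [1.152e-03, 1.440e-03, 4.800e-04]  ψ = [2, 1, 1]  (obs o_2=3)
t=3: δ = [5.760e-05, 1.152e-04, 2.304e-04]  ψ = [0, 1, 1]  (obs o_3=0)
t=4: δ = [2.765e-05, 2.074e-05, 6.912e-06]  ψ = [2, 2, 2]  (obs o_4=3)
backtrack: best end state = 0; path = [0, 1, 1, 2, 0]

path = [0, 1, 1, 2, 0]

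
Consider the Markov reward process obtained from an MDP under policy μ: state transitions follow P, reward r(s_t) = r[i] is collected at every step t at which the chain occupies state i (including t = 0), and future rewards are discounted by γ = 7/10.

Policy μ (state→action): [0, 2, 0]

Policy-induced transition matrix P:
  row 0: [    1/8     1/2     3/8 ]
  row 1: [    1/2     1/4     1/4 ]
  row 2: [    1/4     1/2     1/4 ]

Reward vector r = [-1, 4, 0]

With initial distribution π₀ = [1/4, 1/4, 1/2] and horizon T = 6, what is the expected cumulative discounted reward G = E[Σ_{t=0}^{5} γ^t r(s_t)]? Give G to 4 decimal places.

t=0: π = [0.2500, 0.2500, 0.5000], E[r] = 0.7500, γ^t·E[r] = 0.750000, running G = 0.750000
t=1: π = [0.2813, 0.4375, 0.2813], E[r] = 1.4688, γ^t·E[r] = 1.028125, running G = 1.778125
t=2: π = [0.3242, 0.3906, 0.2852], E[r] = 1.2383, γ^t·E[r] = 0.606758, running G = 2.384883
t=3: π = [0.3071, 0.4023, 0.2905], E[r] = 1.3022, γ^t·E[r] = 0.446670, running G = 2.831553
t=4: π = [0.3122, 0.3994, 0.2884], E[r] = 1.2855, γ^t·E[r] = 0.308639, running G = 3.140193
t=5: π = [0.3108, 0.4001, 0.2890], E[r] = 1.2898, γ^t·E[r] = 0.216769, running G = 3.356962

G = 3.3570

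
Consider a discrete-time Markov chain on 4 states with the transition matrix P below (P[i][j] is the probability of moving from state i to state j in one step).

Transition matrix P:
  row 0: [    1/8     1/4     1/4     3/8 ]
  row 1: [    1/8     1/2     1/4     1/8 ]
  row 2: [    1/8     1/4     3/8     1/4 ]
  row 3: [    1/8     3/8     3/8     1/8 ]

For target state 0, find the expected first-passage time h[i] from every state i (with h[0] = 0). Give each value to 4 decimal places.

h = [0.0000, 8.0000, 8.0000, 8.0000]

First-step conditioning: h[0] = 0; for i ≠ 0, h[i] = 1 + Σ_k P[i][k]·h[k].
  h[1] = 1 + 1/2·h[1] + 1/4·h[2] + 1/8·h[3]
  h[2] = 1 + 1/4·h[1] + 3/8·h[2] + 1/4·h[3]
  h[3] = 1 + 3/8·h[1] + 3/8·h[2] + 1/8·h[3]
Solving the 3×3 linear system over states ≠ 0 gives exactly h = [0, 8, 8, 8] (h[0] = 0 is the target).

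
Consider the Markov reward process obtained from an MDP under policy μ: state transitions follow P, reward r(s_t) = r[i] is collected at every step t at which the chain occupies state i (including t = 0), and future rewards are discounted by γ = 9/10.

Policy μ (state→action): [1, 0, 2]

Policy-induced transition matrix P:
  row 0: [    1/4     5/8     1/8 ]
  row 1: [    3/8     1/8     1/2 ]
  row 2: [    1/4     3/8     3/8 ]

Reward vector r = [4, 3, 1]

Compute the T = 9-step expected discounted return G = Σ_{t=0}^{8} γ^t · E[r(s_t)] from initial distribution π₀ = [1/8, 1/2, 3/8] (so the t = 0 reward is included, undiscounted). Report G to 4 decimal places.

G = 15.6335

t=0: π = [0.1250, 0.5000, 0.3750], E[r] = 2.3750, γ^t·E[r] = 2.375000, running G = 2.375000
t=1: π = [0.3125, 0.2813, 0.4063], E[r] = 2.5000, γ^t·E[r] = 2.250000, running G = 4.625000
t=2: π = [0.2852, 0.3828, 0.3320], E[r] = 2.6211, γ^t·E[r] = 2.123086, running G = 6.748086
t=3: π = [0.2979, 0.3506, 0.3516], E[r] = 2.5947, γ^t·E[r] = 1.891556, running G = 8.639642
t=4: π = [0.2938, 0.3618, 0.3444], E[r] = 2.6051, γ^t·E[r] = 1.709208, running G = 10.348849
t=5: π = [0.2952, 0.3580, 0.3468], E[r] = 2.6017, γ^t·E[r] = 1.536269, running G = 11.885118
t=6: π = [0.2948, 0.3593, 0.3459], E[r] = 2.6029, γ^t·E[r] = 1.383268, running G = 13.268386
t=7: π = [0.2949, 0.3589, 0.3462], E[r] = 2.6025, γ^t·E[r] = 1.244749, running G = 14.513136
t=8: π = [0.2949, 0.3590, 0.3461], E[r] = 2.6026, γ^t·E[r] = 1.120334, running G = 15.633469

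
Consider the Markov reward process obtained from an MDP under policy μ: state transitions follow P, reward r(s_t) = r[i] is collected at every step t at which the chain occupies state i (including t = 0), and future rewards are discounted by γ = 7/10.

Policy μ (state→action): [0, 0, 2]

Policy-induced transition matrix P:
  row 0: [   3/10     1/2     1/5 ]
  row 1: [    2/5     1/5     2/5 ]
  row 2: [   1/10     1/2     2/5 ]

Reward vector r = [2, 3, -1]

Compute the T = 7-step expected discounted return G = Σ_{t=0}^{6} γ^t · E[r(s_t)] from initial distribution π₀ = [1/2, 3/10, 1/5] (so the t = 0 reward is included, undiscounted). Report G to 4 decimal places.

t=0: π = [0.5000, 0.3000, 0.2000], E[r] = 1.7000, γ^t·E[r] = 1.700000, running G = 1.700000
t=1: π = [0.2900, 0.4100, 0.3000], E[r] = 1.5100, γ^t·E[r] = 1.057000, running G = 2.757000
t=2: π = [0.2810, 0.3770, 0.3420], E[r] = 1.3510, γ^t·E[r] = 0.661990, running G = 3.418990
t=3: π = [0.2693, 0.3869, 0.3438], E[r] = 1.3555, γ^t·E[r] = 0.464937, running G = 3.883927
t=4: π = [0.2699, 0.3839, 0.3461], E[r] = 1.3455, γ^t·E[r] = 0.323057, running G = 4.206983
t=5: π = [0.2692, 0.3848, 0.3460], E[r] = 1.3468, γ^t·E[r] = 0.226353, running G = 4.433337
t=6: π = [0.2693, 0.3846, 0.3462], E[r] = 1.3461, γ^t·E[r] = 0.158362, running G = 4.591698

G = 4.5917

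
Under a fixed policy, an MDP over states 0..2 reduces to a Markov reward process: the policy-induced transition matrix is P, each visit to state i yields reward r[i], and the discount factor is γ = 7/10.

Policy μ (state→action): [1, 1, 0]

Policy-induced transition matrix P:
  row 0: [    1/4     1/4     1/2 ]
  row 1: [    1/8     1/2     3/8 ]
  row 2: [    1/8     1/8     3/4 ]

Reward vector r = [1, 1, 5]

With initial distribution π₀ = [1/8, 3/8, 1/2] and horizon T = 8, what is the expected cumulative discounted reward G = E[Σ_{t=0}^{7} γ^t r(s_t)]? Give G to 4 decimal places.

t=0: π = [0.1250, 0.3750, 0.5000], E[r] = 3.0000, γ^t·E[r] = 3.000000, running G = 3.000000
t=1: π = [0.1406, 0.2813, 0.5781], E[r] = 3.3125, γ^t·E[r] = 2.318750, running G = 5.318750
t=2: π = [0.1426, 0.2480, 0.6094], E[r] = 3.4375, γ^t·E[r] = 1.684375, running G = 7.003125
t=3: π = [0.1428, 0.2358, 0.6213], E[r] = 3.4854, γ^t·E[r] = 1.195476, running G = 8.198601
t=4: π = [0.1429, 0.2313, 0.6259], E[r] = 3.5034, γ^t·E[r] = 0.841171, running G = 9.039771
t=5: π = [0.1429, 0.2296, 0.6276], E[r] = 3.5102, γ^t·E[r] = 0.589961, running G = 9.629732
t=6: π = [0.1429, 0.2290, 0.6282], E[r] = 3.5128, γ^t·E[r] = 0.413272, running G = 10.043004
t=7: π = [0.1429, 0.2287, 0.6284], E[r] = 3.5137, γ^t·E[r] = 0.289369, running G = 10.332373

G = 10.3324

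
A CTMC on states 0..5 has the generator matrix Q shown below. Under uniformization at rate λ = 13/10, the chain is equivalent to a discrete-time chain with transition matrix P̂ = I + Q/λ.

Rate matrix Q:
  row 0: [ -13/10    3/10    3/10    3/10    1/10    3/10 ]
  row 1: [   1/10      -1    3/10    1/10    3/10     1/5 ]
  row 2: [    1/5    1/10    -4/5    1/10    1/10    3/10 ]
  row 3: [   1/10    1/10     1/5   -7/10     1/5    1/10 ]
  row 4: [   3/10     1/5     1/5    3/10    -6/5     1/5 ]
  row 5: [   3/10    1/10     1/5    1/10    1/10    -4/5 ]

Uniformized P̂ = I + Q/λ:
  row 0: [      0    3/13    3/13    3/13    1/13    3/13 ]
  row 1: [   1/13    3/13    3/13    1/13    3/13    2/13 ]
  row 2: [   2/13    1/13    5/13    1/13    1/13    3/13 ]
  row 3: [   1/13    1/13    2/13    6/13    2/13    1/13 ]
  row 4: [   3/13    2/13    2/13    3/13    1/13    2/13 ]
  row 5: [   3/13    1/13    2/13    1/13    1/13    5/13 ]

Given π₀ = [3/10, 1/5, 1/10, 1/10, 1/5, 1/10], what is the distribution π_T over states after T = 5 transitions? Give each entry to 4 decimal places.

π = [0.1344, 0.1254, 0.2260, 0.1863, 0.1106, 0.2173]

t=0: π = [0.3000, 0.2000, 0.1000, 0.1000, 0.2000, 0.1000]
t=1: π = [0.1077, 0.1692, 0.2154, 0.1923, 0.1154, 0.2000]
t=2: π = [0.1337, 0.1284, 0.2249, 0.1852, 0.1178, 0.2101]
t=3: π = [0.1344, 0.1263, 0.2259, 0.1868, 0.1109, 0.2157]
t=4: π = [0.1342, 0.1256, 0.2260, 0.1865, 0.1107, 0.2170]
t=5: π = [0.1344, 0.1254, 0.2260, 0.1863, 0.1106, 0.2173]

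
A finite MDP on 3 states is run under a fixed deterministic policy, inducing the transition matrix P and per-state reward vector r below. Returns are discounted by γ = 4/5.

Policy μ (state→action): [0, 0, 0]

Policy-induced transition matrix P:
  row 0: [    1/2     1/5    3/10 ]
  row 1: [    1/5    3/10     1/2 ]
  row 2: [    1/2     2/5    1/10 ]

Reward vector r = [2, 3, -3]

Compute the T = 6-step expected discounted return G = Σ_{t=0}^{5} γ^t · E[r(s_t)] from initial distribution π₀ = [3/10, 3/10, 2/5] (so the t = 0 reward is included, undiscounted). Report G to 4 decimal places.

G = 2.5139

t=0: π = [0.3000, 0.3000, 0.4000], E[r] = 0.3000, γ^t·E[r] = 0.300000, running G = 0.300000
t=1: π = [0.4100, 0.3100, 0.2800], E[r] = 0.9100, γ^t·E[r] = 0.728000, running G = 1.028000
t=2: π = [0.4070, 0.2870, 0.3060], E[r] = 0.7570, γ^t·E[r] = 0.484480, running G = 1.512480
t=3: π = [0.4139, 0.2899, 0.2962], E[r] = 0.8089, γ^t·E[r] = 0.414157, running G = 1.926637
t=4: π = [0.4130, 0.2882, 0.2987], E[r] = 0.7945, γ^t·E[r] = 0.325439, running G = 2.252076
t=5: π = [0.4135, 0.2886, 0.2979], E[r] = 0.7991, γ^t·E[r] = 0.261843, running G = 2.513919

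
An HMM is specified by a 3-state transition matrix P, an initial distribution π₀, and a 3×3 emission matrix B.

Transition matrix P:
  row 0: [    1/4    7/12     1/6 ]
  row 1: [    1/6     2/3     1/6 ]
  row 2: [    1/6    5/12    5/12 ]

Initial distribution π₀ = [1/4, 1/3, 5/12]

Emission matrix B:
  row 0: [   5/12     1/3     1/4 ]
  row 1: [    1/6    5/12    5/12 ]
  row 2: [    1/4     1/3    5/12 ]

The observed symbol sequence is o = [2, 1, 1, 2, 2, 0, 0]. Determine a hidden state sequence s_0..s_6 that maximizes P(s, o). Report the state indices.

path = [1, 1, 1, 1, 1, 1, 1]

t=0: δ = [6.250e-02, 1.389e-01, 1.736e-01]  (obs o_0=2)
t=1: δ = [9.645e-03, 3.858e-02, 2.411e-02]  ψ = [2, 1, 2]  (obs o_1=1)
t=2: δ = [2.143e-03, 1.072e-02, 3.349e-03]  ψ = [1, 1, 2]  (obs o_2=1)
t=3: δ = [4.465e-04, 2.977e-03, 7.442e-04]  ψ = [1, 1, 1]  (obs o_3=2)
t=4: δ = [1.240e-04, 8.269e-04, 2.067e-04]  ψ = [1, 1, 1]  (obs o_4=2)
t=5: δ = [5.742e-05, 9.188e-05, 3.445e-05]  ψ = [1, 1, 1]  (obs o_5=0)
t=6: δ = [6.380e-06, 1.021e-05, 3.828e-06]  ψ = [1, 1, 1]  (obs o_6=0)
backtrack: best end state = 1; path = [1, 1, 1, 1, 1, 1, 1]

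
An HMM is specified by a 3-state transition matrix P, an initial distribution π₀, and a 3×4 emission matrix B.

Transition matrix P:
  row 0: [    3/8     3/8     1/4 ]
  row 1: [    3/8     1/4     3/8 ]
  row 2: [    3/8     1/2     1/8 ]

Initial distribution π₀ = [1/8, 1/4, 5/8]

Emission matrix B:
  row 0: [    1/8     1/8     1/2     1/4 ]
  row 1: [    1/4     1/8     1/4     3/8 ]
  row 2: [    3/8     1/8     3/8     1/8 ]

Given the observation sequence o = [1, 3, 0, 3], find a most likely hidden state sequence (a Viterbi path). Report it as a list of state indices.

path = [2, 1, 2, 1]

t=0: δ = [1.562e-02, 3.125e-02, 7.812e-02]  (obs o_0=1)
t=1: δ = [7.324e-03, 1.465e-02, 1.465e-03]  ψ = [2, 2, 1]  (obs o_1=3)
t=2: δ = [6.866e-04, 9.155e-04, 2.060e-03]  ψ = [1, 1, 1]  (obs o_2=0)
t=3: δ = [1.931e-04, 3.862e-04, 4.292e-05]  ψ = [2, 2, 1]  (obs o_3=3)
backtrack: best end state = 1; path = [2, 1, 2, 1]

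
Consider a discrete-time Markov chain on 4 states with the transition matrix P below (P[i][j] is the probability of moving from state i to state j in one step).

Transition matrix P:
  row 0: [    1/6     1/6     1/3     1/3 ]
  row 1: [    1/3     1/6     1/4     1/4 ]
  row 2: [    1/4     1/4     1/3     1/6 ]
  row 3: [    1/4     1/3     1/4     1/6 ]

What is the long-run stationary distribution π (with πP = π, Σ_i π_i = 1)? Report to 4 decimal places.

Balance equations π_j = Σ_i π_i·P[i][j]:
  π_0 = 1/6·π_0 + 1/3·π_1 + 1/4·π_2 + 1/4·π_3
  π_1 = 1/6·π_0 + 1/6·π_1 + 1/4·π_2 + 1/3·π_3
  π_2 = 1/3·π_0 + 1/4·π_1 + 1/3·π_2 + 1/4·π_3
  normalize: π_0 + π_1 + π_2 + π_3 = 1
Solving the linear system gives exactly π = [503/2025, 464/2025, 598/2025, 92/405].

π = [0.2484, 0.2291, 0.2953, 0.2272]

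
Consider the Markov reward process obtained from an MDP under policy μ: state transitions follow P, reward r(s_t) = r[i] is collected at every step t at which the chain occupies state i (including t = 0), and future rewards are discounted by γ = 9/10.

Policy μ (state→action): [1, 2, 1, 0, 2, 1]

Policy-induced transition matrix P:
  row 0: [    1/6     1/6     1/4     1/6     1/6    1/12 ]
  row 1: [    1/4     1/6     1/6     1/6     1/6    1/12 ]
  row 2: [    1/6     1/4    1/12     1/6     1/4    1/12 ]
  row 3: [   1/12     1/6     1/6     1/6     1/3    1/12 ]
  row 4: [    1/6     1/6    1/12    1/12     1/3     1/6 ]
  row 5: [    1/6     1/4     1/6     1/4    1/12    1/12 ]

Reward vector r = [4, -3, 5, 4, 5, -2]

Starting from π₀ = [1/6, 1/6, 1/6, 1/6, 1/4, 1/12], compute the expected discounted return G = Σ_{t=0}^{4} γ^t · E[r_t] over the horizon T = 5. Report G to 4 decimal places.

G = 10.3385

t=0: π = [0.1667, 0.1667, 0.1667, 0.1667, 0.2500, 0.0833], E[r] = 2.7500, γ^t·E[r] = 2.750000, running G = 2.750000
t=1: π = [0.1667, 0.1875, 0.1458, 0.1528, 0.2431, 0.1042], E[r] = 2.4514, γ^t·E[r] = 2.206250, running G = 4.956250
t=2: π = [0.1696, 0.1875, 0.1481, 0.1551, 0.2361, 0.1036], E[r] = 2.4502, γ^t·E[r] = 1.984688, running G = 6.940938
t=3: π = [0.1694, 0.1876, 0.1488, 0.1556, 0.2356, 0.1030], E[r] = 2.4528, γ^t·E[r] = 1.788082, running G = 8.729020
t=4: π = [0.1693, 0.1876, 0.1488, 0.1556, 0.2357, 0.1030], E[r] = 2.4531, γ^t·E[r] = 1.609479, running G = 10.338499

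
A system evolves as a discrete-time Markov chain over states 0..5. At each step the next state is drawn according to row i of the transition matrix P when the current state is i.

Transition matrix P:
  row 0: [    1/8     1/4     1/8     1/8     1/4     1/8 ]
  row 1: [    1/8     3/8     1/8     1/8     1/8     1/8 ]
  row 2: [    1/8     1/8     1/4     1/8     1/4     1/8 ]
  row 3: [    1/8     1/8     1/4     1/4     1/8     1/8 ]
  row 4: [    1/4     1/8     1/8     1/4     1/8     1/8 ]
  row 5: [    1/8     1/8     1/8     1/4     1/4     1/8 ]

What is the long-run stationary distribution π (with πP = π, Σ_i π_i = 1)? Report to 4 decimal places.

π = [0.1475, 0.1913, 0.1695, 0.1865, 0.1803, 0.1250]

Balance equations π_j = Σ_i π_i·P[i][j]:
  π_0 = 1/8·π_0 + 1/8·π_1 + 1/8·π_2 + 1/8·π_3 + 1/4·π_4 + 1/8·π_5
  π_1 = 1/4·π_0 + 3/8·π_1 + 1/8·π_2 + 1/8·π_3 + 1/8·π_4 + 1/8·π_5
  π_2 = 1/8·π_0 + 1/8·π_1 + 1/4·π_2 + 1/4·π_3 + 1/8·π_4 + 1/8·π_5
  π_3 = 1/8·π_0 + 1/8·π_1 + 1/8·π_2 + 1/4·π_3 + 1/4·π_4 + 1/4·π_5
  π_4 = 1/4·π_0 + 1/8·π_1 + 1/4·π_2 + 1/8·π_3 + 1/8·π_4 + 1/4·π_5
  normalize: π_0 + π_1 + π_2 + π_3 + π_4 + π_5 = 1
Solving the linear system gives exactly π = [1817/12316, 4711/24632, 4175/24632, 4593/24632, 555/3079, 1/8].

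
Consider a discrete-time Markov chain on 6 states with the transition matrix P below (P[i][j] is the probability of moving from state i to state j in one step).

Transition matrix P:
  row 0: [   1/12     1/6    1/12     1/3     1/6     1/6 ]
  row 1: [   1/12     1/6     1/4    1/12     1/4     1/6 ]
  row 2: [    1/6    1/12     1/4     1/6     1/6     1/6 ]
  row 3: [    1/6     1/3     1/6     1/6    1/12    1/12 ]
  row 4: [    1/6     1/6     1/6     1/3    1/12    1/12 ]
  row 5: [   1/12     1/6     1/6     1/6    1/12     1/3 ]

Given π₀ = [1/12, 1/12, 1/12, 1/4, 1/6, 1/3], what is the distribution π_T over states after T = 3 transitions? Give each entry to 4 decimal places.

π = [0.1265, 0.1826, 0.1875, 0.1955, 0.1402, 0.1677]

t=0: π = [0.0833, 0.0833, 0.0833, 0.2500, 0.1667, 0.3333]
t=1: π = [0.1250, 0.2014, 0.1736, 0.2014, 0.1111, 0.1875]
t=2: π = [0.1238, 0.1858, 0.1875, 0.1892, 0.1418, 0.1719]
t=3: π = [0.1265, 0.1826, 0.1875, 0.1955, 0.1402, 0.1677]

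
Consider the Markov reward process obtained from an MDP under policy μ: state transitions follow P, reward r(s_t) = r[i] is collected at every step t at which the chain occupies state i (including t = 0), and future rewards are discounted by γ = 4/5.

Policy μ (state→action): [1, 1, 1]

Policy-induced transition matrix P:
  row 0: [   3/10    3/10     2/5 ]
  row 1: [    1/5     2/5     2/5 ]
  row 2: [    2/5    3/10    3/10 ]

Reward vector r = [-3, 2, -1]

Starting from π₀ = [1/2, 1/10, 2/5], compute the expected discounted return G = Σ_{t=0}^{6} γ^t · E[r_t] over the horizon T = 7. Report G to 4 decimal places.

G = -3.5956

t=0: π = [0.5000, 0.1000, 0.4000], E[r] = -1.7000, γ^t·E[r] = -1.700000, running G = -1.700000
t=1: π = [0.3300, 0.3100, 0.3600], E[r] = -0.7300, γ^t·E[r] = -0.584000, running G = -2.284000
t=2: π = [0.3050, 0.3310, 0.3640], E[r] = -0.6170, γ^t·E[r] = -0.394880, running G = -2.678880
t=3: π = [0.3033, 0.3331, 0.3636], E[r] = -0.6073, γ^t·E[r] = -0.310938, running G = -2.989818
t=4: π = [0.3031, 0.3333, 0.3636], E[r] = -0.6062, γ^t·E[r] = -0.248287, running G = -3.238105
t=5: π = [0.3030, 0.3333, 0.3636], E[r] = -0.6061, γ^t·E[r] = -0.198598, running G = -3.436703
t=6: π = [0.3030, 0.3333, 0.3636], E[r] = -0.6061, γ^t·E[r] = -0.158875, running G = -3.595578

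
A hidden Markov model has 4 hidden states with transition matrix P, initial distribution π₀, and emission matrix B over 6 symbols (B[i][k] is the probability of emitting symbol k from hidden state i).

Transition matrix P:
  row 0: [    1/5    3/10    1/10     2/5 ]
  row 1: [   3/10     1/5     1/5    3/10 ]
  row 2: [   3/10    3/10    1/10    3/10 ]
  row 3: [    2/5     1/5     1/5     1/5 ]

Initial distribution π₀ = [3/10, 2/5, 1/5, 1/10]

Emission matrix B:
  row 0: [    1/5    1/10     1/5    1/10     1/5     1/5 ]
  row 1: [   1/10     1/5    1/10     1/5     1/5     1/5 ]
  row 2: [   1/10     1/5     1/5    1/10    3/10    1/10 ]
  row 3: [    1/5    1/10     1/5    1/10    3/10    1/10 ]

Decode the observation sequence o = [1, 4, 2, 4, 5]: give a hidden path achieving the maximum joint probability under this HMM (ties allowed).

t=0: δ = [3.000e-02, 8.000e-02, 4.000e-02, 1.000e-02]  (obs o_0=1)
t=1: δ = [4.800e-03, 3.200e-03, 4.800e-03, 7.200e-03]  ψ = [1, 1, 1, 1]  (obs o_1=4)
t=2: δ = [5.760e-04, 1.440e-04, 2.880e-04, 3.840e-04]  ψ = [3, 0, 3, 0]  (obs o_2=2)
t=3: δ = [3.072e-05, 3.456e-05, 2.304e-05, 6.912e-05]  ψ = [3, 0, 3, 0]  (obs o_3=4)
t=4: δ = [5.530e-06, 2.765e-06, 1.382e-06, 1.382e-06]  ψ = [3, 3, 3, 3]  (obs o_4=5)
backtrack: best end state = 0; path = [1, 3, 0, 3, 0]

path = [1, 3, 0, 3, 0]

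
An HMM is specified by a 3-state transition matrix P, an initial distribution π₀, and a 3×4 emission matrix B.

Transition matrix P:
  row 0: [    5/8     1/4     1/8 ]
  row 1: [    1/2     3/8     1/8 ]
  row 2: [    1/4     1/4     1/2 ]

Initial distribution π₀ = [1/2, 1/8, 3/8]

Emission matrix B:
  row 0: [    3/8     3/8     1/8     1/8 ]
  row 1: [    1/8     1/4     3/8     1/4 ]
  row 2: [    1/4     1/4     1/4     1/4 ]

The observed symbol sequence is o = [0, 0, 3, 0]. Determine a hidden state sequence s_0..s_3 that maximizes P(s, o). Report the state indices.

path = [0, 0, 0, 0]

t=0: δ = [1.875e-01, 1.562e-02, 9.375e-02]  (obs o_0=0)
t=1: δ = [4.395e-02, 5.859e-03, 1.172e-02]  ψ = [0, 0, 2]  (obs o_1=0)
t=2: δ = [3.433e-03, 2.747e-03, 1.465e-03]  ψ = [0, 0, 2]  (obs o_2=3)
t=3: δ = [8.047e-04, 1.287e-04, 1.831e-04]  ψ = [0, 1, 2]  (obs o_3=0)
backtrack: best end state = 0; path = [0, 0, 0, 0]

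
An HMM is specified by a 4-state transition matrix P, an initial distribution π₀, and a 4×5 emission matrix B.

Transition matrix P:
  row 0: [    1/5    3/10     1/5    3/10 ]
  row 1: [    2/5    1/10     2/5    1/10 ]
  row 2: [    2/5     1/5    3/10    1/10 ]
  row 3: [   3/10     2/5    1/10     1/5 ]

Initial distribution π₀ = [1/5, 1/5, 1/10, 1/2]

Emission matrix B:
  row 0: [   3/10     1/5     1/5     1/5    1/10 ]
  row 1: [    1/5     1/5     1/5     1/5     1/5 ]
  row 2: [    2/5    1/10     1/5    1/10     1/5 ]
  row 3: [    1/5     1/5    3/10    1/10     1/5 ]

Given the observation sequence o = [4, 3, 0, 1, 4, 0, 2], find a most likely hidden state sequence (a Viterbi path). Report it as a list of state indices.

path = [3, 1, 2, 0, 1, 2, 0]

t=0: δ = [2.000e-02, 4.000e-02, 2.000e-02, 1.000e-01]  (obs o_0=4)
t=1: δ = [6.000e-03, 8.000e-03, 1.600e-03, 2.000e-03]  ψ = [3, 3, 1, 3]  (obs o_1=3)
t=2: δ = [9.600e-04, 3.600e-04, 1.280e-03, 3.600e-04]  ψ = [1, 0, 1, 0]  (obs o_2=0)
t=3: δ = [1.024e-04, 5.760e-05, 3.840e-05, 5.760e-05]  ψ = [2, 0, 2, 0]  (obs o_3=1)
t=4: δ = [2.304e-06, 6.144e-06, 4.608e-06, 6.144e-06]  ψ = [1, 0, 1, 0]  (obs o_4=4)
t=5: δ = [7.373e-07, 4.915e-07, 9.830e-07, 2.458e-07]  ψ = [1, 3, 1, 3]  (obs o_5=0)
t=6: δ = [7.864e-08, 4.424e-08, 5.898e-08, 6.636e-08]  ψ = [2, 0, 2, 0]  (obs o_6=2)
backtrack: best end state = 0; path = [3, 1, 2, 0, 1, 2, 0]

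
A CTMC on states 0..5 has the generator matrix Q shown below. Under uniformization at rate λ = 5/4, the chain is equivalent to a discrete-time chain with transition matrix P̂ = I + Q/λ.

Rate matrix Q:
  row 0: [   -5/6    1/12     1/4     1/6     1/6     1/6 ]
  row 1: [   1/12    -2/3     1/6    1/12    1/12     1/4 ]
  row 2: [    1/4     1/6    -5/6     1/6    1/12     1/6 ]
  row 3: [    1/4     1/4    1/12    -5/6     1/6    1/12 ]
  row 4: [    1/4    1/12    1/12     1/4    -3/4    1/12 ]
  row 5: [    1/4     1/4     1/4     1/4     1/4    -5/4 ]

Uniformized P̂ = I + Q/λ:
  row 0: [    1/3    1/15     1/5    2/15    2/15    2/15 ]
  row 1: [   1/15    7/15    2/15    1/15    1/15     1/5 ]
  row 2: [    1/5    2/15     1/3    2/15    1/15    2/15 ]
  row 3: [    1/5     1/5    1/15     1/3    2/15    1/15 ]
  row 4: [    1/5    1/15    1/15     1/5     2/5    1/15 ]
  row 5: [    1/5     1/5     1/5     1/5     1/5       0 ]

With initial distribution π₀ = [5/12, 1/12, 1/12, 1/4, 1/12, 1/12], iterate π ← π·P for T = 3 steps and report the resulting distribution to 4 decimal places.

t=0: π = [0.4167, 0.0833, 0.0833, 0.2500, 0.0833, 0.0833]
t=1: π = [0.2444, 0.1500, 0.1611, 0.1889, 0.1500, 0.1056]
t=2: π = [0.2126, 0.1767, 0.1663, 0.1781, 0.1596, 0.1067]
t=3: π = [0.2048, 0.1864, 0.1654, 0.1749, 0.1601, 0.1084]

π = [0.2048, 0.1864, 0.1654, 0.1749, 0.1601, 0.1084]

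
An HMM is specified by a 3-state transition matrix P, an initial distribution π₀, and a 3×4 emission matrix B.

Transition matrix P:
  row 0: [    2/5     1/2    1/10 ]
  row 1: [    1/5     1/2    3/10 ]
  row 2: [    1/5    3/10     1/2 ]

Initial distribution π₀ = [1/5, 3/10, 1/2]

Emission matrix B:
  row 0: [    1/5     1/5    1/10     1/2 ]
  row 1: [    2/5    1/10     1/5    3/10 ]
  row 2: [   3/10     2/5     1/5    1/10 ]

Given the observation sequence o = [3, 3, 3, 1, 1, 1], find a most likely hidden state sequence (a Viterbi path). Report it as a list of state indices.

t=0: δ = [1.000e-01, 9.000e-02, 5.000e-02]  (obs o_0=3)
t=1: δ = [2.000e-02, 1.500e-02, 2.700e-03]  ψ = [0, 0, 1]  (obs o_1=3)
t=2: δ = [4.000e-03, 3.000e-03, 4.500e-04]  ψ = [0, 0, 1]  (obs o_2=3)
t=3: δ = [3.200e-04, 2.000e-04, 3.600e-04]  ψ = [0, 0, 1]  (obs o_3=1)
t=4: δ = [2.560e-05, 1.600e-05, 7.200e-05]  ψ = [0, 0, 2]  (obs o_4=1)
t=5: δ = [2.880e-06, 2.160e-06, 1.440e-05]  ψ = [2, 2, 2]  (obs o_5=1)
backtrack: best end state = 2; path = [0, 0, 1, 2, 2, 2]

path = [0, 0, 1, 2, 2, 2]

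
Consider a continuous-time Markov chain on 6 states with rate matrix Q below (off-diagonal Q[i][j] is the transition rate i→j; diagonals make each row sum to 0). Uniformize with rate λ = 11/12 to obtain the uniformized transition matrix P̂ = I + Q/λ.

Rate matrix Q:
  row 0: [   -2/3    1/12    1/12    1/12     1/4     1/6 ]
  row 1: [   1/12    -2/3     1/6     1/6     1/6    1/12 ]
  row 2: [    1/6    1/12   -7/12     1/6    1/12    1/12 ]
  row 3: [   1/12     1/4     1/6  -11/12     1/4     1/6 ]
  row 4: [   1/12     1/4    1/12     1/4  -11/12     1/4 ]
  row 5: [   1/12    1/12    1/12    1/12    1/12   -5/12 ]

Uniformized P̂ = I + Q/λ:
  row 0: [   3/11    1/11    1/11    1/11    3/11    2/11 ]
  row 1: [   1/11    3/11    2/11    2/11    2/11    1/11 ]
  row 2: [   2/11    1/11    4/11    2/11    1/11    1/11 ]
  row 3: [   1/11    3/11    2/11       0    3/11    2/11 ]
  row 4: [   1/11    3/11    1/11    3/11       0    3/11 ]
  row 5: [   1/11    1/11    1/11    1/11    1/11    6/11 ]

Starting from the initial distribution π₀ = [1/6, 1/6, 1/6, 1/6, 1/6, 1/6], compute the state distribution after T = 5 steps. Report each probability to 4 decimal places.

t=0: π = [0.1667, 0.1667, 0.1667, 0.1667, 0.1667, 0.1667]
t=1: π = [0.1364, 0.1818, 0.1667, 0.1364, 0.1515, 0.2273]
t=2: π = [0.1309, 0.1763, 0.1653, 0.1377, 0.1433, 0.2466]
t=3: π = [0.1297, 0.1741, 0.1645, 0.1355, 0.1427, 0.2534]
t=4: π = [0.1295, 0.1731, 0.1639, 0.1353, 0.1420, 0.2562]
t=5: π = [0.1293, 0.1728, 0.1637, 0.1351, 0.1419, 0.2572]

π = [0.1293, 0.1728, 0.1637, 0.1351, 0.1419, 0.2572]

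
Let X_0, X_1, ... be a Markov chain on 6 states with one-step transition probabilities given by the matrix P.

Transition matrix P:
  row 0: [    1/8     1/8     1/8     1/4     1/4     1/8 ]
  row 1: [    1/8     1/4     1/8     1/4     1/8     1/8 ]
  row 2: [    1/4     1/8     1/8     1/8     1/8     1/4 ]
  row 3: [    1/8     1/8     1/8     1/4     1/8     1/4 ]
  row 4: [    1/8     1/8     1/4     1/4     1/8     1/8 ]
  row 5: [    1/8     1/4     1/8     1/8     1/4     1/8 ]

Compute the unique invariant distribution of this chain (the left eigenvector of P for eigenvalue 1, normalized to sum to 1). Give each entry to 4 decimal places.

π = [0.1432, 0.1671, 0.1455, 0.2106, 0.1641, 0.1695]

Balance equations π_j = Σ_i π_i·P[i][j]:
  π_0 = 1/8·π_0 + 1/8·π_1 + 1/4·π_2 + 1/8·π_3 + 1/8·π_4 + 1/8·π_5
  π_1 = 1/8·π_0 + 1/4·π_1 + 1/8·π_2 + 1/8·π_3 + 1/8·π_4 + 1/4·π_5
  π_2 = 1/8·π_0 + 1/8·π_1 + 1/8·π_2 + 1/8·π_3 + 1/4·π_4 + 1/8·π_5
  π_3 = 1/4·π_0 + 1/4·π_1 + 1/8·π_2 + 1/4·π_3 + 1/4·π_4 + 1/8·π_5
  π_4 = 1/4·π_0 + 1/8·π_1 + 1/8·π_2 + 1/8·π_3 + 1/8·π_4 + 1/4·π_5
  normalize: π_0 + π_1 + π_2 + π_3 + π_4 + π_5 = 1
Solving the linear system gives exactly π = [4748/33159, 5540/33159, 4825/33159, 2328/11053, 5441/33159, 803/4737].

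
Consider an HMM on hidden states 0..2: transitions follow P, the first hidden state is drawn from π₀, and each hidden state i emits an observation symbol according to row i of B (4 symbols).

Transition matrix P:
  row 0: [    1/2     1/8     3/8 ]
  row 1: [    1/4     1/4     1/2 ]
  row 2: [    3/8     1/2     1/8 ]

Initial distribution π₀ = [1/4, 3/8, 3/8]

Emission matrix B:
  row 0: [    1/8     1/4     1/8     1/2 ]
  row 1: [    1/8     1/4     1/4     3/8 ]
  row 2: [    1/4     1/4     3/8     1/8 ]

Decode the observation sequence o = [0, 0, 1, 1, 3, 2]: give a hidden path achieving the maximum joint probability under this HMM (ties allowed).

t=0: δ = [3.125e-02, 4.688e-02, 9.375e-02]  (obs o_0=0)
t=1: δ = [4.395e-03, 5.859e-03, 5.859e-03]  ψ = [2, 2, 1]  (obs o_1=0)
t=2: δ = [5.493e-04, 7.324e-04, 7.324e-04]  ψ = [0, 2, 1]  (obs o_2=1)
t=3: δ = [6.866e-05, 9.155e-05, 9.155e-05]  ψ = [0, 2, 1]  (obs o_3=1)
t=4: δ = [1.717e-05, 1.717e-05, 5.722e-06]  ψ = [0, 2, 1]  (obs o_4=3)
t=5: δ = [1.073e-06, 1.073e-06, 3.219e-06]  ψ = [0, 1, 1]  (obs o_5=2)
backtrack: best end state = 2; path = [1, 2, 1, 2, 1, 2]

path = [1, 2, 1, 2, 1, 2]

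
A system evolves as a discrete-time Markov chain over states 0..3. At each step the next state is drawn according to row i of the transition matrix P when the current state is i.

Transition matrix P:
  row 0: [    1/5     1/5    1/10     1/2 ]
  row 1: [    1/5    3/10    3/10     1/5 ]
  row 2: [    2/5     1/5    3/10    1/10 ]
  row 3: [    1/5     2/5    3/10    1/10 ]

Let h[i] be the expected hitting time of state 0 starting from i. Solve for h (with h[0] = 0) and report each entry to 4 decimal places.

h = [0.0000, 3.8462, 3.0769, 3.8462]

First-step conditioning: h[0] = 0; for i ≠ 0, h[i] = 1 + Σ_k P[i][k]·h[k].
  h[1] = 1 + 3/10·h[1] + 3/10·h[2] + 1/5·h[3]
  h[2] = 1 + 1/5·h[1] + 3/10·h[2] + 1/10·h[3]
  h[3] = 1 + 2/5·h[1] + 3/10·h[2] + 1/10·h[3]
Solving the 3×3 linear system over states ≠ 0 gives exactly h = [0, 50/13, 40/13, 50/13] (h[0] = 0 is the target).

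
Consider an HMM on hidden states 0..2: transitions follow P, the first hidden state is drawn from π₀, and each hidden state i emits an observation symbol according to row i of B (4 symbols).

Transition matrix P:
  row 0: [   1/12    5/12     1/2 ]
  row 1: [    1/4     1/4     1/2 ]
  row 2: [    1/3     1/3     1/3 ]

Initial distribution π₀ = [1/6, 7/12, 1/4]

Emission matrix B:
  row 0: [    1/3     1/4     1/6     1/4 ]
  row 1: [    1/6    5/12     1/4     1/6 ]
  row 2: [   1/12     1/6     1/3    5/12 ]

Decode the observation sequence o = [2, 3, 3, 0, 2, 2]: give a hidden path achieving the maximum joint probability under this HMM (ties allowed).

path = [1, 2, 2, 0, 2, 2]

t=0: δ = [2.778e-02, 1.458e-01, 8.333e-02]  (obs o_0=2)
t=1: δ = [9.115e-03, 6.076e-03, 3.038e-02]  ψ = [1, 1, 1]  (obs o_1=3)
t=2: δ = [2.532e-03, 1.688e-03, 4.220e-03]  ψ = [2, 2, 2]  (obs o_2=3)
t=3: δ = [4.689e-04, 2.344e-04, 1.172e-04]  ψ = [2, 2, 2]  (obs o_3=0)
t=4: δ = [9.768e-06, 4.884e-05, 7.814e-05]  ψ = [1, 0, 0]  (obs o_4=2)
t=5: δ = [4.341e-06, 6.512e-06, 8.683e-06]  ψ = [2, 2, 2]  (obs o_5=2)
backtrack: best end state = 2; path = [1, 2, 2, 0, 2, 2]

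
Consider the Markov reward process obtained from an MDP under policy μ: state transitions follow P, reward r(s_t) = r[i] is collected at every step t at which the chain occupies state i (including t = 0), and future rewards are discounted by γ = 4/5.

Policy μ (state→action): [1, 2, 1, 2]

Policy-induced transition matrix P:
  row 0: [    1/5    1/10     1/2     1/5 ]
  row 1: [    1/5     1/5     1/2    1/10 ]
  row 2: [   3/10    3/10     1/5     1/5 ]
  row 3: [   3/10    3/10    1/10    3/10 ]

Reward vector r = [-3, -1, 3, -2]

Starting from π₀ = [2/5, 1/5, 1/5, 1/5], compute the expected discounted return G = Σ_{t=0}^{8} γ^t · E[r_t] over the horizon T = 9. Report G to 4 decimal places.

t=0: π = [0.4000, 0.2000, 0.2000, 0.2000], E[r] = -1.2000, γ^t·E[r] = -1.200000, running G = -1.200000
t=1: π = [0.2400, 0.2000, 0.3600, 0.2000], E[r] = -0.2400, γ^t·E[r] = -0.192000, running G = -1.392000
t=2: π = [0.2560, 0.2320, 0.3120, 0.2000], E[r] = -0.4640, γ^t·E[r] = -0.296960, running G = -1.688960
t=3: π = [0.2512, 0.2256, 0.3264, 0.1968], E[r] = -0.3936, γ^t·E[r] = -0.201523, running G = -1.890483
t=4: π = [0.2523, 0.2272, 0.3234, 0.1971], E[r] = -0.4083, γ^t·E[r] = -0.167248, running G = -2.057731
t=5: π = [0.2520, 0.2268, 0.3241, 0.1970], E[r] = -0.4045, γ^t·E[r] = -0.132550, running G = -2.190282
t=6: π = [0.2521, 0.2269, 0.3240, 0.1970], E[r] = -0.4054, γ^t·E[r] = -0.106274, running G = -2.296556
t=7: π = [0.2521, 0.2269, 0.3240, 0.1970], E[r] = -0.4052, γ^t·E[r] = -0.084974, running G = -2.381530
t=8: π = [0.2521, 0.2269, 0.3240, 0.1970], E[r] = -0.4052, γ^t·E[r] = -0.067988, running G = -2.449518

G = -2.4495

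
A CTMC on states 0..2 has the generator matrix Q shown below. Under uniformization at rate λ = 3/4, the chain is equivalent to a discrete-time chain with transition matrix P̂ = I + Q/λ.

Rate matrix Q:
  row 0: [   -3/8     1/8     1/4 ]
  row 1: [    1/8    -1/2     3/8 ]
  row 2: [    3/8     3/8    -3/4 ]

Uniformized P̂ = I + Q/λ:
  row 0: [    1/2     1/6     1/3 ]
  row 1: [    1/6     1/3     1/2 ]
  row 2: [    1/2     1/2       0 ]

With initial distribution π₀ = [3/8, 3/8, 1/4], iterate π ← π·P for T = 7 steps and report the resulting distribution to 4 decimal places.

t=0: π = [0.3750, 0.3750, 0.2500]
t=1: π = [0.3750, 0.3125, 0.3125]
t=2: π = [0.3958, 0.3229, 0.2813]
t=3: π = [0.3924, 0.3142, 0.2934]
t=4: π = [0.3953, 0.3168, 0.2879]
t=5: π = [0.3944, 0.3154, 0.2902]
t=6: π = [0.3949, 0.3160, 0.2892]
t=7: π = [0.3947, 0.3157, 0.2896]

π = [0.3947, 0.3157, 0.2896]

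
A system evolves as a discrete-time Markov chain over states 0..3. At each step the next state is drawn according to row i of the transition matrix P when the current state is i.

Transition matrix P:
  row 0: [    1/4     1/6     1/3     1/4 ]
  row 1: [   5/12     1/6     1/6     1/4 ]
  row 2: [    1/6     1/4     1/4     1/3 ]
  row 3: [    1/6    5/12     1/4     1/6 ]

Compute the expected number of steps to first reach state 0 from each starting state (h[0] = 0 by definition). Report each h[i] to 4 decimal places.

h = [0.0000, 3.2896, 4.2625, 4.1236]

First-step conditioning: h[0] = 0; for i ≠ 0, h[i] = 1 + Σ_k P[i][k]·h[k].
  h[1] = 1 + 1/6·h[1] + 1/6·h[2] + 1/4·h[3]
  h[2] = 1 + 1/4·h[1] + 1/4·h[2] + 1/3·h[3]
  h[3] = 1 + 5/12·h[1] + 1/4·h[2] + 1/6·h[3]
Solving the 3×3 linear system over states ≠ 0 gives exactly h = [0, 852/259, 1104/259, 1068/259] (h[0] = 0 is the target).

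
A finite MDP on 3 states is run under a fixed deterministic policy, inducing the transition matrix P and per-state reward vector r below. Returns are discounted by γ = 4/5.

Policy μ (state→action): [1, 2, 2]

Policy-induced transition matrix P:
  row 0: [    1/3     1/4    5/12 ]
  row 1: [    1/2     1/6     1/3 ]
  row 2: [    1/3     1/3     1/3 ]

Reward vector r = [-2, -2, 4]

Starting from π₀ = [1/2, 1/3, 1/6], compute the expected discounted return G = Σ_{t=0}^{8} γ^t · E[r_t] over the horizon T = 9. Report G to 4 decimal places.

t=0: π = [0.5000, 0.3333, 0.1667], E[r] = -1.0000, γ^t·E[r] = -1.000000, running G = -1.000000
t=1: π = [0.3889, 0.2361, 0.3750], E[r] = 0.2500, γ^t·E[r] = 0.200000, running G = -0.800000
t=2: π = [0.3727, 0.2616, 0.3657], E[r] = 0.1944, γ^t·E[r] = 0.124444, running G = -0.675556
t=3: π = [0.3769, 0.2587, 0.3644], E[r] = 0.1863, γ^t·E[r] = 0.095407, running G = -0.580148
t=4: π = [0.3764, 0.2588, 0.3647], E[r] = 0.1885, γ^t·E[r] = 0.077195, running G = -0.502953
t=5: π = [0.3765, 0.2588, 0.3647], E[r] = 0.1882, γ^t·E[r] = 0.061677, running G = -0.441276
t=6: π = [0.3765, 0.2588, 0.3647], E[r] = 0.1882, γ^t·E[r] = 0.049344, running G = -0.391932
t=7: π = [0.3765, 0.2588, 0.3647], E[r] = 0.1882, γ^t·E[r] = 0.039476, running G = -0.352456
t=8: π = [0.3765, 0.2588, 0.3647], E[r] = 0.1882, γ^t·E[r] = 0.031581, running G = -0.320875

G = -0.3209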